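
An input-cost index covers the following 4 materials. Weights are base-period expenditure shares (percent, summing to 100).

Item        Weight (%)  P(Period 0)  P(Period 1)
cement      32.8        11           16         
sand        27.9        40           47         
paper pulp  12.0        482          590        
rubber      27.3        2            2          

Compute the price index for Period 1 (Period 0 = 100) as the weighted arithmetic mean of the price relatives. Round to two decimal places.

122.48

cement: 32.8 × (16/11) = 32.8 × 1.454545 = 47.7091
sand: 27.9 × (47/40) = 27.9 × 1.175000 = 32.7825
paper pulp: 12.0 × (590/482) = 12.0 × 1.224066 = 14.6888
rubber: 27.3 × (2/2) = 27.3 × 1.000000 = 27.3000
Index = Σ wᵢ·(p₁ᵢ/p₀ᵢ) = 47.7091 + 32.7825 + 14.6888 + 27.3000 = 122.4804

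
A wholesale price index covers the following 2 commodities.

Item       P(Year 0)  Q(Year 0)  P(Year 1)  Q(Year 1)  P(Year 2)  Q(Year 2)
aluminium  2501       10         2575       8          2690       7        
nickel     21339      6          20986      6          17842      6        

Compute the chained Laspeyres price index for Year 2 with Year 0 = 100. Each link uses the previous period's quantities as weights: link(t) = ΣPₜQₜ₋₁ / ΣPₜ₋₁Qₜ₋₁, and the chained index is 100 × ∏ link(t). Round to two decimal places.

Link Year 0→Year 1:
ΣP(Year 1)Q(Year 0) = 2575×10 + 20986×6 = 25750 + 125916 = 151666
ΣP(Year 0)Q(Year 0) = 2501×10 + 21339×6 = 25010 + 128034 = 153044
link = 151666/153044 = 0.990996
Link Year 1→Year 2:
ΣP(Year 2)Q(Year 1) = 2690×8 + 17842×6 = 21520 + 107052 = 128572
ΣP(Year 1)Q(Year 1) = 2575×8 + 20986×6 = 20600 + 125916 = 146516
link = 128572/146516 = 0.877529
Chained index = 100 × 0.990996 × 0.877529 = 86.9628

86.96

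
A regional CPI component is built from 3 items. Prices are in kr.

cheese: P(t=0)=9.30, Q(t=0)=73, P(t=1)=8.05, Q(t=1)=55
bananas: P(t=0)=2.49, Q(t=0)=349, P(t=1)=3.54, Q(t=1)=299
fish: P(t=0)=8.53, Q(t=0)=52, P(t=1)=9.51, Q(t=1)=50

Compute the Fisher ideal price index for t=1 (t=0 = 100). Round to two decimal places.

116.93

Laspeyres component (base-period weights):
ΣP(t=1)Q(t=0) = 8.05×73 + 3.54×349 + 9.51×52 = 587.65 + 1235.46 + 494.52 = 2317.63
ΣP(t=0)Q(t=0) = 9.30×73 + 2.49×349 + 8.53×52 = 678.9 + 869.01 + 443.56 = 1991.47
L = 2317.63 / 1991.47 × 100 = 116.3779
Paasche component (current-period weights):
ΣP(t=1)Q(t=1) = 8.05×55 + 3.54×299 + 9.51×50 = 442.75 + 1058.46 + 475.5 = 1976.71
ΣP(t=0)Q(t=1) = 9.30×55 + 2.49×299 + 8.53×50 = 511.5 + 744.51 + 426.5 = 1682.51
P = 1976.71 / 1682.51 × 100 = 117.4858
Fisher = √(L × P) = √(116.3779 × 117.4858) = 116.9305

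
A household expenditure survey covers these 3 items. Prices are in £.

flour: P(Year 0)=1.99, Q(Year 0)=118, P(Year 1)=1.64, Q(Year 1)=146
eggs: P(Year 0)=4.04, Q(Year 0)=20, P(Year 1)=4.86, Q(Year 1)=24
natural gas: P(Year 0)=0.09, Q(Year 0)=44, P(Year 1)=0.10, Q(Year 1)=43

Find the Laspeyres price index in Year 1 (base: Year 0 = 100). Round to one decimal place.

92.3

Laspeyres price index uses base-period quantities as weights.
ΣP(Year 1)·Q(Year 0) = 1.64×118 + 4.86×20 + 0.10×44 = 193.52 + 97.2 + 4.4 = 295.12
ΣP(Year 0)·Q(Year 0) = 1.99×118 + 4.04×20 + 0.09×44 = 234.82 + 80.8 + 3.96 = 319.58
Index = 295.12 / 319.58 × 100 = 92.3462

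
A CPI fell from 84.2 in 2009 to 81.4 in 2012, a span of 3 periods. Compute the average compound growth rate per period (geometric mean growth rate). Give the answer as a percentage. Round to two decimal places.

-1.12%

Growth factor = (81.4/84.2)^(1/3) = (0.966746)^(1/3) = 0.988790
Growth rate = 0.988790 − 1 = -0.011210 = -1.1210%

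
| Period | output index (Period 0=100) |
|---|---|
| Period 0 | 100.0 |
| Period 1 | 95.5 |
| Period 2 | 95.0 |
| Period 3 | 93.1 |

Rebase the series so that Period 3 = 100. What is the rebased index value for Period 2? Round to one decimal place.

Rebased(Period 2) = 95.0 / 93.1 × 100 = 102.0408

102.0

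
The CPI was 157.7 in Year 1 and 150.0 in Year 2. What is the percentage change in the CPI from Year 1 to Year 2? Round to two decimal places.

Change = (150.0 − 157.7) / 157.7 × 100
       = -7.7 / 157.7 × 100 = -4.8827%

-4.88%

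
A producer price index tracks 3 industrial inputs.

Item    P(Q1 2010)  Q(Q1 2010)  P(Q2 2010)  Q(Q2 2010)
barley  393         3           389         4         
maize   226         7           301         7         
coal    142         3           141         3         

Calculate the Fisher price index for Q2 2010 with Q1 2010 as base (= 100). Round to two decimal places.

Laspeyres component (base-period weights):
ΣP(Q2 2010)Q(Q1 2010) = 389×3 + 301×7 + 141×3 = 1167 + 2107 + 423 = 3697
ΣP(Q1 2010)Q(Q1 2010) = 393×3 + 226×7 + 142×3 = 1179 + 1582 + 426 = 3187
L = 3697 / 3187 × 100 = 116.0025
Paasche component (current-period weights):
ΣP(Q2 2010)Q(Q2 2010) = 389×4 + 301×7 + 141×3 = 1556 + 2107 + 423 = 4086
ΣP(Q1 2010)Q(Q2 2010) = 393×4 + 226×7 + 142×3 = 1572 + 1582 + 426 = 3580
P = 4086 / 3580 × 100 = 114.1341
Fisher = √(L × P) = √(116.0025 × 114.1341) = 115.0645

115.06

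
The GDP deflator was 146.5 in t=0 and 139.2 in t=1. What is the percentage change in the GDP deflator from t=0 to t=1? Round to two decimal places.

Change = (139.2 − 146.5) / 146.5 × 100
       = -7.3 / 146.5 × 100 = -4.9829%

-4.98%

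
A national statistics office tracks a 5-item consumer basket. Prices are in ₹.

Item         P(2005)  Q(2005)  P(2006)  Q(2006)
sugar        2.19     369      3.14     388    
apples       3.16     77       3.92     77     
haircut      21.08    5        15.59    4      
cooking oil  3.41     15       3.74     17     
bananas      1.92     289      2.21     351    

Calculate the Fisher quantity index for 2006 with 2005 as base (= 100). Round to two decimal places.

Laspeyres component (base-period weights):
ΣP(2005)Q(2006) = 2.19×388 + 3.16×77 + 21.08×4 + 3.41×17 + 1.92×351 = 849.72 + 243.32 + 84.32 + 57.97 + 673.92 = 1909.25
ΣP(2005)Q(2005) = 2.19×369 + 3.16×77 + 21.08×5 + 3.41×15 + 1.92×289 = 808.11 + 243.32 + 105.4 + 51.15 + 554.88 = 1762.86
L = 1909.25 / 1762.86 × 100 = 108.3041
Paasche component (current-period weights):
ΣP(2006)Q(2006) = 3.14×388 + 3.92×77 + 15.59×4 + 3.74×17 + 2.21×351 = 1218.32 + 301.84 + 62.36 + 63.58 + 775.71 = 2421.81
ΣP(2006)Q(2005) = 3.14×369 + 3.92×77 + 15.59×5 + 3.74×15 + 2.21×289 = 1158.66 + 301.84 + 77.95 + 56.1 + 638.69 = 2233.24
P = 2421.81 / 2233.24 × 100 = 108.4438
Fisher = √(L × P) = √(108.3041 × 108.4438) = 108.3739

108.37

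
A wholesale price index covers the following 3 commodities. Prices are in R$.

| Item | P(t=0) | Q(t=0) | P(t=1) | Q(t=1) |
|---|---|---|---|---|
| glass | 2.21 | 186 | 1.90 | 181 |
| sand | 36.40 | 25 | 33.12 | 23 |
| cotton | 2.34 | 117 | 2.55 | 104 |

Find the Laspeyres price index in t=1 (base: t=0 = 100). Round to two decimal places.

92.78

Laspeyres price index uses base-period quantities as weights.
ΣP(t=1)·Q(t=0) = 1.90×186 + 33.12×25 + 2.55×117 = 353.4 + 828 + 298.35 = 1479.75
ΣP(t=0)·Q(t=0) = 2.21×186 + 36.40×25 + 2.34×117 = 411.06 + 910 + 273.78 = 1594.84
Index = 1479.75 / 1594.84 × 100 = 92.7836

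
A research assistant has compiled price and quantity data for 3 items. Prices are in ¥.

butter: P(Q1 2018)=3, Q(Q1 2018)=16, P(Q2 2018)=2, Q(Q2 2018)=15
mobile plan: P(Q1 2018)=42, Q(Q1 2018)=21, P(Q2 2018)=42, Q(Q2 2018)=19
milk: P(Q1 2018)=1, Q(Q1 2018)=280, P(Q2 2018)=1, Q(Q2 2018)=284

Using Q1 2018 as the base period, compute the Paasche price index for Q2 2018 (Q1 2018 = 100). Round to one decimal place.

98.7

Paasche price index uses current-period quantities as weights.
ΣP(Q2 2018)·Q(Q2 2018) = 2×15 + 42×19 + 1×284 = 30 + 798 + 284 = 1112
ΣP(Q1 2018)·Q(Q2 2018) = 3×15 + 42×19 + 1×284 = 45 + 798 + 284 = 1127
Index = 1112 / 1127 × 100 = 98.6690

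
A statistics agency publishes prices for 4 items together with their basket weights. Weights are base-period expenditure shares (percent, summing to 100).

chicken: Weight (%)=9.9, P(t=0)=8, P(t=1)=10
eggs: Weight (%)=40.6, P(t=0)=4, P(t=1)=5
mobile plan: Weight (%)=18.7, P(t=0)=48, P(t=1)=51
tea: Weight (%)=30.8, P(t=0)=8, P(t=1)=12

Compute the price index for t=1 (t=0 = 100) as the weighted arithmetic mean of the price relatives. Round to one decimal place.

129.2

chicken: 9.9 × (10/8) = 9.9 × 1.250000 = 12.3750
eggs: 40.6 × (5/4) = 40.6 × 1.250000 = 50.7500
mobile plan: 18.7 × (51/48) = 18.7 × 1.062500 = 19.8687
tea: 30.8 × (12/8) = 30.8 × 1.500000 = 46.2000
Index = Σ wᵢ·(p₁ᵢ/p₀ᵢ) = 12.3750 + 50.7500 + 19.8687 + 46.2000 = 129.1937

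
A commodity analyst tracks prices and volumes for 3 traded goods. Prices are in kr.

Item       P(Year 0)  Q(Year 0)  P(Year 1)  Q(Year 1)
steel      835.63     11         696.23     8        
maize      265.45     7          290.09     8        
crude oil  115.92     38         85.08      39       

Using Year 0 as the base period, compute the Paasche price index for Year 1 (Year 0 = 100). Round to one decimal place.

Paasche price index uses current-period quantities as weights.
ΣP(Year 1)·Q(Year 1) = 696.23×8 + 290.09×8 + 85.08×39 = 5569.84 + 2320.72 + 3318.12 = 11208.68
ΣP(Year 0)·Q(Year 1) = 835.63×8 + 265.45×8 + 115.92×39 = 6685.04 + 2123.6 + 4520.88 = 13329.52
Index = 11208.68 / 13329.52 × 100 = 84.0891

84.1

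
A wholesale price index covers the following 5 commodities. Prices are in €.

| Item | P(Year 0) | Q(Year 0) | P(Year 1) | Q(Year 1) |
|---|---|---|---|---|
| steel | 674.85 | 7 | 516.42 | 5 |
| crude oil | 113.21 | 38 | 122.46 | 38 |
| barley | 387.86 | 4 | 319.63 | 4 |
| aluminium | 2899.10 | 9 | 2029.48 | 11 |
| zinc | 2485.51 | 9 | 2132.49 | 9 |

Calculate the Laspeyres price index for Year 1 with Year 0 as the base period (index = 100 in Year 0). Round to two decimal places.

Laspeyres price index uses base-period quantities as weights.
ΣP(Year 1)·Q(Year 0) = 516.42×7 + 122.46×38 + 319.63×4 + 2029.48×9 + 2132.49×9 = 3614.94 + 4653.48 + 1278.52 + 18265.32 + 19192.41 = 47004.67
ΣP(Year 0)·Q(Year 0) = 674.85×7 + 113.21×38 + 387.86×4 + 2899.10×9 + 2485.51×9 = 4723.95 + 4301.98 + 1551.44 + 26091.9 + 22369.59 = 59038.86
Index = 47004.67 / 59038.86 × 100 = 79.6165

79.62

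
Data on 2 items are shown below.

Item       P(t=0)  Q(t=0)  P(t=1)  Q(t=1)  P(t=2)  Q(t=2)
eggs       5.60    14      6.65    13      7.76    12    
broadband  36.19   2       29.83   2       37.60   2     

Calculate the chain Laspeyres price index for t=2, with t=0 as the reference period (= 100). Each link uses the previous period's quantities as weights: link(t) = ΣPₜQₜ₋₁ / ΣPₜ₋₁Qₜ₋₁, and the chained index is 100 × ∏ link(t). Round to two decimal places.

122.09

Link t=0→t=1:
ΣP(t=1)Q(t=0) = 6.65×14 + 29.83×2 = 93.1 + 59.66 = 152.76
ΣP(t=0)Q(t=0) = 5.60×14 + 36.19×2 = 78.4 + 72.38 = 150.78
link = 152.76/150.78 = 1.013132
Link t=1→t=2:
ΣP(t=2)Q(t=1) = 7.76×13 + 37.60×2 = 100.88 + 75.2 = 176.08
ΣP(t=1)Q(t=1) = 6.65×13 + 29.83×2 = 86.45 + 59.66 = 146.11
link = 176.08/146.11 = 1.205119
Chained index = 100 × 1.013132 × 1.205119 = 122.0945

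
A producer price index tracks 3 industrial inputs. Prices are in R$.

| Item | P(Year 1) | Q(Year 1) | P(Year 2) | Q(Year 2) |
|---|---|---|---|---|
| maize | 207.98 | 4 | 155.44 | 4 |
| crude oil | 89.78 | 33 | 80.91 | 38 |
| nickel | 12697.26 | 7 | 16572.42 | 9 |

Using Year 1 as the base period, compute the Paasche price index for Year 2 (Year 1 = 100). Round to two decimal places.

Paasche price index uses current-period quantities as weights.
ΣP(Year 2)·Q(Year 2) = 155.44×4 + 80.91×38 + 16572.42×9 = 621.76 + 3074.58 + 149151.78 = 152848.12
ΣP(Year 1)·Q(Year 2) = 207.98×4 + 89.78×38 + 12697.26×9 = 831.92 + 3411.64 + 114275.34 = 118518.9
Index = 152848.12 / 118518.9 × 100 = 128.9652

128.97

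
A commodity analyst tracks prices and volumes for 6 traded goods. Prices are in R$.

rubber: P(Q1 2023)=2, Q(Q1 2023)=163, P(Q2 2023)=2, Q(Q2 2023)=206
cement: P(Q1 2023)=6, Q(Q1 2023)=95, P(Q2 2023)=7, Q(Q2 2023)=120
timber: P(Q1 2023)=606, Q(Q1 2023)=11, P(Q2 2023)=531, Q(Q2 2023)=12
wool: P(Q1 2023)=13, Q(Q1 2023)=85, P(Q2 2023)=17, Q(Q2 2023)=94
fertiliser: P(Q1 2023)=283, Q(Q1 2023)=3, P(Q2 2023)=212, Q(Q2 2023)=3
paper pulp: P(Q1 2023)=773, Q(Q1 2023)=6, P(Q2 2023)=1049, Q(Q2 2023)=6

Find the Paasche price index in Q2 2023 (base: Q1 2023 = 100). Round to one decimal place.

Paasche price index uses current-period quantities as weights.
ΣP(Q2 2023)·Q(Q2 2023) = 2×206 + 7×120 + 531×12 + 17×94 + 212×3 + 1049×6 = 412 + 840 + 6372 + 1598 + 636 + 6294 = 16152
ΣP(Q1 2023)·Q(Q2 2023) = 2×206 + 6×120 + 606×12 + 13×94 + 283×3 + 773×6 = 412 + 720 + 7272 + 1222 + 849 + 4638 = 15113
Index = 16152 / 15113 × 100 = 106.8749

106.9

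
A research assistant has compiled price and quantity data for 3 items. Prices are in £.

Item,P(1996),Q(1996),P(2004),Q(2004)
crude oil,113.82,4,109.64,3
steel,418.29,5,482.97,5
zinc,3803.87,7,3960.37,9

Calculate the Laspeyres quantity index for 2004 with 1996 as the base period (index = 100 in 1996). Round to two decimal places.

Laspeyres quantity index uses base-period prices as weights.
ΣP(1996)·Q(2004) = 113.82×3 + 418.29×5 + 3803.87×9 = 341.46 + 2091.45 + 34234.83 = 36667.74
ΣP(1996)·Q(1996) = 113.82×4 + 418.29×5 + 3803.87×7 = 455.28 + 2091.45 + 26627.09 = 29173.82
Index = 36667.74 / 29173.82 × 100 = 125.6871

125.69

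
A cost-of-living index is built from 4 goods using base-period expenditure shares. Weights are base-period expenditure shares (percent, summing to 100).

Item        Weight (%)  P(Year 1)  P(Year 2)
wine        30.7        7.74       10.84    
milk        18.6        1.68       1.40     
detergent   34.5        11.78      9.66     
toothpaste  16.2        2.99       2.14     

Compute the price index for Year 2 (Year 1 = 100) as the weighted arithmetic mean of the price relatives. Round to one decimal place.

wine: 30.7 × (10.84/7.74) = 30.7 × 1.400517 = 42.9959
milk: 18.6 × (1.40/1.68) = 18.6 × 0.833333 = 15.5000
detergent: 34.5 × (9.66/11.78) = 34.5 × 0.820034 = 28.2912
toothpaste: 16.2 × (2.14/2.99) = 16.2 × 0.715719 = 11.5946
Index = Σ wᵢ·(p₁ᵢ/p₀ᵢ) = 42.9959 + 15.5000 + 28.2912 + 11.5946 = 98.3817

98.4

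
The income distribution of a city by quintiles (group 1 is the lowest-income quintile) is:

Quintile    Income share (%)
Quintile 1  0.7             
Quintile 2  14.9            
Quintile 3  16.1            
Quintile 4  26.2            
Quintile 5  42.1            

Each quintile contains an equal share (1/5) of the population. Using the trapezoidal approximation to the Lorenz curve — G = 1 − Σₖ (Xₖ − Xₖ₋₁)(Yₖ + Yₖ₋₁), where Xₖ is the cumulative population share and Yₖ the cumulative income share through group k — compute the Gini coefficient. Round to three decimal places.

Cumulative income shares Yₖ: 0.0070, 0.1560, 0.3170, 0.5790, 1.0000
Σ (Xₖ−Xₖ₋₁)(Yₖ+Yₖ₋₁) = (1/5)(0.0070+0.0000) + (1/5)(0.1560+0.0070) + (1/5)(0.3170+0.1560) + (1/5)(0.5790+0.3170) + (1/5)(1.0000+0.5790)
  = 0.0014 + 0.0326 + 0.0946 + 0.1792 + 0.3158 = 0.6236
G = 1 − 0.6236 = 0.3764

0.376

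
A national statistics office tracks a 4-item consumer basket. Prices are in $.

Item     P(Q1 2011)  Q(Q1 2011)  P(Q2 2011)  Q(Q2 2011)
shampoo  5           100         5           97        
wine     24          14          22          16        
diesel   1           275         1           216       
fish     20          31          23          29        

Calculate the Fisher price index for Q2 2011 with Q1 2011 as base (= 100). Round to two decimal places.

103.53

Laspeyres component (base-period weights):
ΣP(Q2 2011)Q(Q1 2011) = 5×100 + 22×14 + 1×275 + 23×31 = 500 + 308 + 275 + 713 = 1796
ΣP(Q1 2011)Q(Q1 2011) = 5×100 + 24×14 + 1×275 + 20×31 = 500 + 336 + 275 + 620 = 1731
L = 1796 / 1731 × 100 = 103.7551
Paasche component (current-period weights):
ΣP(Q2 2011)Q(Q2 2011) = 5×97 + 22×16 + 1×216 + 23×29 = 485 + 352 + 216 + 667 = 1720
ΣP(Q1 2011)Q(Q2 2011) = 5×97 + 24×16 + 1×216 + 20×29 = 485 + 384 + 216 + 580 = 1665
P = 1720 / 1665 × 100 = 103.3033
Fisher = √(L × P) = √(103.7551 × 103.3033) = 103.5289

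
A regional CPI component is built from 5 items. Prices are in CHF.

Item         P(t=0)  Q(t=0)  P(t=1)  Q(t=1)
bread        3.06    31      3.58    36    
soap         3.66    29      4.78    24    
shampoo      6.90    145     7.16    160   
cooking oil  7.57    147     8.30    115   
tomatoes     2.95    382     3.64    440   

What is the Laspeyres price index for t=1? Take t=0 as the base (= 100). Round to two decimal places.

113.29

Laspeyres price index uses base-period quantities as weights.
ΣP(t=1)·Q(t=0) = 3.58×31 + 4.78×29 + 7.16×145 + 8.30×147 + 3.64×382 = 110.98 + 138.62 + 1038.2 + 1220.1 + 1390.48 = 3898.38
ΣP(t=0)·Q(t=0) = 3.06×31 + 3.66×29 + 6.90×145 + 7.57×147 + 2.95×382 = 94.86 + 106.14 + 1000.5 + 1112.79 + 1126.9 = 3441.19
Index = 3898.38 / 3441.19 × 100 = 113.2858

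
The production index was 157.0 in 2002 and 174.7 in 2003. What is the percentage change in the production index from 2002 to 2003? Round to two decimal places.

11.27%

Change = (174.7 − 157.0) / 157.0 × 100
       = 17.7 / 157.0 × 100 = 11.2739%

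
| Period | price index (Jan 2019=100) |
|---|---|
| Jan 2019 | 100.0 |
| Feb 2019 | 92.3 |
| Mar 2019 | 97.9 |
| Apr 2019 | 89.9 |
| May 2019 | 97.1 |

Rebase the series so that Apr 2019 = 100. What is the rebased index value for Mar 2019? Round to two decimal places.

108.90

Rebased(Mar 2019) = 97.9 / 89.9 × 100 = 108.8988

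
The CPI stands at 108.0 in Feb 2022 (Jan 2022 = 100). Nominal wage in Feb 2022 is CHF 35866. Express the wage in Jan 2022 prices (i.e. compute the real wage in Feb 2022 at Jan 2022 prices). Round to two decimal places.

33209.26

Real = Nominal ÷ (Index/100) = 35866 ÷ (108.0/100)
     = 35866 ÷ 1.080 = 33209.2593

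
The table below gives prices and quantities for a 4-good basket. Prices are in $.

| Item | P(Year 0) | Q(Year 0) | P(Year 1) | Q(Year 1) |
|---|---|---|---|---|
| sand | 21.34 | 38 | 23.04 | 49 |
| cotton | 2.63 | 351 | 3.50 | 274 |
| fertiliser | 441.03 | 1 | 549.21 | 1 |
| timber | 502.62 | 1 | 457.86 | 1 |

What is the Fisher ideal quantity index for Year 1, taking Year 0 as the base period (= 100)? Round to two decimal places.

100.34

Laspeyres component (base-period weights):
ΣP(Year 0)Q(Year 1) = 21.34×49 + 2.63×274 + 441.03×1 + 502.62×1 = 1045.66 + 720.62 + 441.03 + 502.62 = 2709.93
ΣP(Year 0)Q(Year 0) = 21.34×38 + 2.63×351 + 441.03×1 + 502.62×1 = 810.92 + 923.13 + 441.03 + 502.62 = 2677.7
L = 2709.93 / 2677.7 × 100 = 101.2036
Paasche component (current-period weights):
ΣP(Year 1)Q(Year 1) = 23.04×49 + 3.50×274 + 549.21×1 + 457.86×1 = 1128.96 + 959 + 549.21 + 457.86 = 3095.03
ΣP(Year 1)Q(Year 0) = 23.04×38 + 3.50×351 + 549.21×1 + 457.86×1 = 875.52 + 1228.5 + 549.21 + 457.86 = 3111.09
P = 3095.03 / 3111.09 × 100 = 99.4838
Fisher = √(L × P) = √(101.2036 × 99.4838) = 100.3400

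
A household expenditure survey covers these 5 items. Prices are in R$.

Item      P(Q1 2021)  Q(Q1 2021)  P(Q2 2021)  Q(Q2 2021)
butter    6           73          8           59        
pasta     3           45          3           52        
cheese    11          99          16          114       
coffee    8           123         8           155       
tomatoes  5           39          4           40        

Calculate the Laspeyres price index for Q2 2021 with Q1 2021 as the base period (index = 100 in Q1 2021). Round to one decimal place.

121.2

Laspeyres price index uses base-period quantities as weights.
ΣP(Q2 2021)·Q(Q1 2021) = 8×73 + 3×45 + 16×99 + 8×123 + 4×39 = 584 + 135 + 1584 + 984 + 156 = 3443
ΣP(Q1 2021)·Q(Q1 2021) = 6×73 + 3×45 + 11×99 + 8×123 + 5×39 = 438 + 135 + 1089 + 984 + 195 = 2841
Index = 3443 / 2841 × 100 = 121.1897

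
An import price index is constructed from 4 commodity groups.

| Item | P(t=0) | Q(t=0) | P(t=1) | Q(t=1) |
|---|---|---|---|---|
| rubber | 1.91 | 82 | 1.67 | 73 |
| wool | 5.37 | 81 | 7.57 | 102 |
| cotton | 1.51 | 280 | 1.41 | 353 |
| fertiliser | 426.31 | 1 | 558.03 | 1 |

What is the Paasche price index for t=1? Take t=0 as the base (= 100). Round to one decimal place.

Paasche price index uses current-period quantities as weights.
ΣP(t=1)·Q(t=1) = 1.67×73 + 7.57×102 + 1.41×353 + 558.03×1 = 121.91 + 772.14 + 497.73 + 558.03 = 1949.81
ΣP(t=0)·Q(t=1) = 1.91×73 + 5.37×102 + 1.51×353 + 426.31×1 = 139.43 + 547.74 + 533.03 + 426.31 = 1646.51
Index = 1949.81 / 1646.51 × 100 = 118.4208

118.4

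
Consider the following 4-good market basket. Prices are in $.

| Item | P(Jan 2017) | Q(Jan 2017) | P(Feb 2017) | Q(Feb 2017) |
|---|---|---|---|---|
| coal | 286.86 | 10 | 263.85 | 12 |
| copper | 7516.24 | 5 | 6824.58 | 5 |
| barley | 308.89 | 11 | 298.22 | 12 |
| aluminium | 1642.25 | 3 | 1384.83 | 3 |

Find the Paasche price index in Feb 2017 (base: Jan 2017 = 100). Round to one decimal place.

Paasche price index uses current-period quantities as weights.
ΣP(Feb 2017)·Q(Feb 2017) = 263.85×12 + 6824.58×5 + 298.22×12 + 1384.83×3 = 3166.2 + 34122.9 + 3578.64 + 4154.49 = 45022.23
ΣP(Jan 2017)·Q(Feb 2017) = 286.86×12 + 7516.24×5 + 308.89×12 + 1642.25×3 = 3442.32 + 37581.2 + 3706.68 + 4926.75 = 49656.95
Index = 45022.23 / 49656.95 × 100 = 90.6665

90.7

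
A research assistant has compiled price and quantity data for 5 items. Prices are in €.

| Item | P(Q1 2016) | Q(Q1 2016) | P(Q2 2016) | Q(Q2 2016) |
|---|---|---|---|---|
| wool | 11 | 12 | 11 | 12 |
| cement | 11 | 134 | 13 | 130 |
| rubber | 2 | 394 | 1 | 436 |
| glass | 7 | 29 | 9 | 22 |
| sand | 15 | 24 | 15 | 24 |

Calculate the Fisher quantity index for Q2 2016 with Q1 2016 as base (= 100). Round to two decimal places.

98.58

Laspeyres component (base-period weights):
ΣP(Q1 2016)Q(Q2 2016) = 11×12 + 11×130 + 2×436 + 7×22 + 15×24 = 132 + 1430 + 872 + 154 + 360 = 2948
ΣP(Q1 2016)Q(Q1 2016) = 11×12 + 11×134 + 2×394 + 7×29 + 15×24 = 132 + 1474 + 788 + 203 + 360 = 2957
L = 2948 / 2957 × 100 = 99.6956
Paasche component (current-period weights):
ΣP(Q2 2016)Q(Q2 2016) = 11×12 + 13×130 + 1×436 + 9×22 + 15×24 = 132 + 1690 + 436 + 198 + 360 = 2816
ΣP(Q2 2016)Q(Q1 2016) = 11×12 + 13×134 + 1×394 + 9×29 + 15×24 = 132 + 1742 + 394 + 261 + 360 = 2889
P = 2816 / 2889 × 100 = 97.4732
Fisher = √(L × P) = √(99.6956 × 97.4732) = 98.5781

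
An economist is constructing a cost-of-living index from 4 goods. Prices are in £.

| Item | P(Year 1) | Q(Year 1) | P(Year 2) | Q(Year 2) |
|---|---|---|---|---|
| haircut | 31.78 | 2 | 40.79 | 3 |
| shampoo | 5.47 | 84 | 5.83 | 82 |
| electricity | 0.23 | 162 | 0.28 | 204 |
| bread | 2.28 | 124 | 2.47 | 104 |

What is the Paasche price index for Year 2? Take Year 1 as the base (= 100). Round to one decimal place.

Paasche price index uses current-period quantities as weights.
ΣP(Year 2)·Q(Year 2) = 40.79×3 + 5.83×82 + 0.28×204 + 2.47×104 = 122.37 + 478.06 + 57.12 + 256.88 = 914.43
ΣP(Year 1)·Q(Year 2) = 31.78×3 + 5.47×82 + 0.23×204 + 2.28×104 = 95.34 + 448.54 + 46.92 + 237.12 = 827.92
Index = 914.43 / 827.92 × 100 = 110.4491

110.4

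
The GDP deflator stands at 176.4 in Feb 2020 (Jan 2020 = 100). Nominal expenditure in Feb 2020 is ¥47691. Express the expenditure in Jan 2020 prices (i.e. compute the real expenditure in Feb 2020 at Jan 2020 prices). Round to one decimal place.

Real = Nominal ÷ (Index/100) = 47691 ÷ (176.4/100)
     = 47691 ÷ 1.764 = 27035.7143

27035.7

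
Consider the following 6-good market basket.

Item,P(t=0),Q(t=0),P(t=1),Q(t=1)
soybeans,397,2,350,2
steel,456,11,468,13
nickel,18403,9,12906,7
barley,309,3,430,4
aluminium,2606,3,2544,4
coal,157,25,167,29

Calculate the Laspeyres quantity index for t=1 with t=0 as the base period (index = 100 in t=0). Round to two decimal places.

82.43

Laspeyres quantity index uses base-period prices as weights.
ΣP(t=0)·Q(t=1) = 397×2 + 456×13 + 18403×7 + 309×4 + 2606×4 + 157×29 = 794 + 5928 + 128821 + 1236 + 10424 + 4553 = 151756
ΣP(t=0)·Q(t=0) = 397×2 + 456×11 + 18403×9 + 309×3 + 2606×3 + 157×25 = 794 + 5016 + 165627 + 927 + 7818 + 3925 = 184107
Index = 151756 / 184107 × 100 = 82.4282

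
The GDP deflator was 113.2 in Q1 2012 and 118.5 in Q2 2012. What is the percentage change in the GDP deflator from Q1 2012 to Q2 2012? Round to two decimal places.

4.68%

Change = (118.5 − 113.2) / 113.2 × 100
       = 5.3 / 113.2 × 100 = 4.6820%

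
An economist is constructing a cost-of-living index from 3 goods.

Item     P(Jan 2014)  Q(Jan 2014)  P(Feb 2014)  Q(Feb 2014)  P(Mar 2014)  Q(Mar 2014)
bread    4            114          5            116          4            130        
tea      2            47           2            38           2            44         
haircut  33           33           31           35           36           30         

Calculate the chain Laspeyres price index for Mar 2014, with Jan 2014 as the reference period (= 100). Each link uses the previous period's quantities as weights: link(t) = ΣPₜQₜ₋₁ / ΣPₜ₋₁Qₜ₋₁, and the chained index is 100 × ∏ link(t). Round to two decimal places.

Link Jan 2014→Feb 2014:
ΣP(Feb 2014)Q(Jan 2014) = 5×114 + 2×47 + 31×33 = 570 + 94 + 1023 = 1687
ΣP(Jan 2014)Q(Jan 2014) = 4×114 + 2×47 + 33×33 = 456 + 94 + 1089 = 1639
link = 1687/1639 = 1.029286
Link Feb 2014→Mar 2014:
ΣP(Mar 2014)Q(Feb 2014) = 4×116 + 2×38 + 36×35 = 464 + 76 + 1260 = 1800
ΣP(Feb 2014)Q(Feb 2014) = 5×116 + 2×38 + 31×35 = 580 + 76 + 1085 = 1741
link = 1800/1741 = 1.033889
Chained index = 100 × 1.029286 × 1.033889 = 106.4167

106.42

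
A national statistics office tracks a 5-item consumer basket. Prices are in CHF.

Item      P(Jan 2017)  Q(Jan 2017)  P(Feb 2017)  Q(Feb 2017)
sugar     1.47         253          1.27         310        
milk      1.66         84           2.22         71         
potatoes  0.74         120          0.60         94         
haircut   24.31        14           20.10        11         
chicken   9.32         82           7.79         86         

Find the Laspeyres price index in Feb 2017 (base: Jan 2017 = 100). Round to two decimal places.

87.99

Laspeyres price index uses base-period quantities as weights.
ΣP(Feb 2017)·Q(Jan 2017) = 1.27×253 + 2.22×84 + 0.60×120 + 20.10×14 + 7.79×82 = 321.31 + 186.48 + 72 + 281.4 + 638.78 = 1499.97
ΣP(Jan 2017)·Q(Jan 2017) = 1.47×253 + 1.66×84 + 0.74×120 + 24.31×14 + 9.32×82 = 371.91 + 139.44 + 88.8 + 340.34 + 764.24 = 1704.73
Index = 1499.97 / 1704.73 × 100 = 87.9887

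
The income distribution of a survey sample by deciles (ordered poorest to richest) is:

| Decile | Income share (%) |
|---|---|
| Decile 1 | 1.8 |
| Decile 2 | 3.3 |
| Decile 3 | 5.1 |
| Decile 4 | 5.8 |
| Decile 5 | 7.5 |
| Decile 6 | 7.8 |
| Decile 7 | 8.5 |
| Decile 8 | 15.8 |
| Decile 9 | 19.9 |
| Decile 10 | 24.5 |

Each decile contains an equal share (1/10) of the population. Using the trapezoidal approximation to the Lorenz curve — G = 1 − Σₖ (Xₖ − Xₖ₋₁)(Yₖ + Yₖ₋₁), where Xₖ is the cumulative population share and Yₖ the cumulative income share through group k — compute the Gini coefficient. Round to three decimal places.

Cumulative income shares Yₖ: 0.0180, 0.0510, 0.1020, 0.1600, 0.2350, 0.3130, 0.3980, 0.5560, 0.7550, 1.0000
Σ (Xₖ−Xₖ₋₁)(Yₖ+Yₖ₋₁) = (1/10)(0.0180+0.0000) + (1/10)(0.0510+0.0180) + (1/10)(0.1020+0.0510) + (1/10)(0.1600+0.1020) + (1/10)(0.2350+0.1600) + (1/10)(0.3130+0.2350) + (1/10)(0.3980+0.3130) + (1/10)(0.5560+0.3980) + (1/10)(0.7550+0.5560) + (1/10)(1.0000+0.7550)
  = 0.0018 + 0.0069 + 0.0153 + 0.0262 + 0.0395 + 0.0548 + 0.0711 + 0.0954 + 0.1311 + 0.1755 = 0.6176
G = 1 − 0.6176 = 0.3824

0.382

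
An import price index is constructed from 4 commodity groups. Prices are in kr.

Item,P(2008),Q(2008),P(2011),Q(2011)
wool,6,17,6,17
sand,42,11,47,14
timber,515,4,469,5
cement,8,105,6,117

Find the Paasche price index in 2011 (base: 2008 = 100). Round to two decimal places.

90.62

Paasche price index uses current-period quantities as weights.
ΣP(2011)·Q(2011) = 6×17 + 47×14 + 469×5 + 6×117 = 102 + 658 + 2345 + 702 = 3807
ΣP(2008)·Q(2011) = 6×17 + 42×14 + 515×5 + 8×117 = 102 + 588 + 2575 + 936 = 4201
Index = 3807 / 4201 × 100 = 90.6213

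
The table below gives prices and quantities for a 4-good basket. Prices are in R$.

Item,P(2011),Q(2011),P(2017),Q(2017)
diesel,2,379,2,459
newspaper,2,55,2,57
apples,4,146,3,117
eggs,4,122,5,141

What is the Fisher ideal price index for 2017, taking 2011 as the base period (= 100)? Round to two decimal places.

Laspeyres component (base-period weights):
ΣP(2017)Q(2011) = 2×379 + 2×55 + 3×146 + 5×122 = 758 + 110 + 438 + 610 = 1916
ΣP(2011)Q(2011) = 2×379 + 2×55 + 4×146 + 4×122 = 758 + 110 + 584 + 488 = 1940
L = 1916 / 1940 × 100 = 98.7629
Paasche component (current-period weights):
ΣP(2017)Q(2017) = 2×459 + 2×57 + 3×117 + 5×141 = 918 + 114 + 351 + 705 = 2088
ΣP(2011)Q(2017) = 2×459 + 2×57 + 4×117 + 4×141 = 918 + 114 + 468 + 564 = 2064
P = 2088 / 2064 × 100 = 101.1628
Fisher = √(L × P) = √(98.7629 × 101.1628) = 99.9556

99.96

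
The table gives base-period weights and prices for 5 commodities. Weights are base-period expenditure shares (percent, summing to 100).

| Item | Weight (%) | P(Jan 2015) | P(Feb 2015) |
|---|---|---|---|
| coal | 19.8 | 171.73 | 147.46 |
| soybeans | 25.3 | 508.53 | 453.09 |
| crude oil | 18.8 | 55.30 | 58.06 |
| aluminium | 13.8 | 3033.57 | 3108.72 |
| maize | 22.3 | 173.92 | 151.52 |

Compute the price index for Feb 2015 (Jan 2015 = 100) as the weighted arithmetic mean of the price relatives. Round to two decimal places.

92.85

coal: 19.8 × (147.46/171.73) = 19.8 × 0.858673 = 17.0017
soybeans: 25.3 × (453.09/508.53) = 25.3 × 0.890980 = 22.5418
crude oil: 18.8 × (58.06/55.30) = 18.8 × 1.049910 = 19.7383
aluminium: 13.8 × (3108.72/3033.57) = 13.8 × 1.024773 = 14.1419
maize: 22.3 × (151.52/173.92) = 22.3 × 0.871205 = 19.4279
Index = Σ wᵢ·(p₁ᵢ/p₀ᵢ) = 17.0017 + 22.5418 + 19.7383 + 14.1419 + 19.4279 = 92.8516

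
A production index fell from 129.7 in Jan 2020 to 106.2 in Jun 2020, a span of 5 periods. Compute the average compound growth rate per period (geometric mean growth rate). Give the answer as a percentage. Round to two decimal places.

-3.92%

Growth factor = (106.2/129.7)^(1/5) = (0.818813)^(1/5) = 0.960809
Growth rate = 0.960809 − 1 = -0.039191 = -3.9191%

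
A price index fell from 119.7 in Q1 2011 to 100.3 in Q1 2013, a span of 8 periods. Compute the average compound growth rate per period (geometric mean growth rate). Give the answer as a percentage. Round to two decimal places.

Growth factor = (100.3/119.7)^(1/8) = (0.837928)^(1/8) = 0.978140
Growth rate = 0.978140 − 1 = -0.021860 = -2.1860%

-2.19%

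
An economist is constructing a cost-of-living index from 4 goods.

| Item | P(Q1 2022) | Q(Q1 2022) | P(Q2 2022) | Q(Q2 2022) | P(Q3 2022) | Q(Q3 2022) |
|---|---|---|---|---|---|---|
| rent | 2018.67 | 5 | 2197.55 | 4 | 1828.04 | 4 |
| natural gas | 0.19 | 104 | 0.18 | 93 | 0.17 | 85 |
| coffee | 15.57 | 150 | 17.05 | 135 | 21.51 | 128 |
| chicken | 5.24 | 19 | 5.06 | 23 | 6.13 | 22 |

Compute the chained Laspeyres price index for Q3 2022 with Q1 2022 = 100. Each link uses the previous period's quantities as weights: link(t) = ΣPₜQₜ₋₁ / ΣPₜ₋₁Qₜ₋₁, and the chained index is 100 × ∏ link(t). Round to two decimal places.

Link Q1 2022→Q2 2022:
ΣP(Q2 2022)Q(Q1 2022) = 2197.55×5 + 0.18×104 + 17.05×150 + 5.06×19 = 10987.75 + 18.72 + 2557.5 + 96.14 = 13660.11
ΣP(Q1 2022)Q(Q1 2022) = 2018.67×5 + 0.19×104 + 15.57×150 + 5.24×19 = 10093.35 + 19.76 + 2335.5 + 99.56 = 12548.17
link = 13660.11/12548.17 = 1.088614
Link Q2 2022→Q3 2022:
ΣP(Q3 2022)Q(Q2 2022) = 1828.04×4 + 0.17×93 + 21.51×135 + 6.13×23 = 7312.16 + 15.81 + 2903.85 + 140.99 = 10372.81
ΣP(Q2 2022)Q(Q2 2022) = 2197.55×4 + 0.18×93 + 17.05×135 + 5.06×23 = 8790.2 + 16.74 + 2301.75 + 116.38 = 11225.07
link = 10372.81/11225.07 = 0.924075
Chained index = 100 × 1.088614 × 0.924075 = 100.5961

100.60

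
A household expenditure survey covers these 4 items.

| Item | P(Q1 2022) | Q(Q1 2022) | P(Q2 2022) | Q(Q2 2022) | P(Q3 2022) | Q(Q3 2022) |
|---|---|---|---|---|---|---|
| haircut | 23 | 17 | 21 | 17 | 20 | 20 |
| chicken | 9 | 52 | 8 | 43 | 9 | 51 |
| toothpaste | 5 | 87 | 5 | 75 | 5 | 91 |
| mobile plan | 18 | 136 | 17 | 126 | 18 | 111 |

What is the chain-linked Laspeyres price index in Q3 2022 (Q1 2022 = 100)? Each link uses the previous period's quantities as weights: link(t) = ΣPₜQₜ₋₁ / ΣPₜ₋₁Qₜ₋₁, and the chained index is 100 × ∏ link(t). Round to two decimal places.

98.51

Link Q1 2022→Q2 2022:
ΣP(Q2 2022)Q(Q1 2022) = 21×17 + 8×52 + 5×87 + 17×136 = 357 + 416 + 435 + 2312 = 3520
ΣP(Q1 2022)Q(Q1 2022) = 23×17 + 9×52 + 5×87 + 18×136 = 391 + 468 + 435 + 2448 = 3742
link = 3520/3742 = 0.940673
Link Q2 2022→Q3 2022:
ΣP(Q3 2022)Q(Q2 2022) = 20×17 + 9×43 + 5×75 + 18×126 = 340 + 387 + 375 + 2268 = 3370
ΣP(Q2 2022)Q(Q2 2022) = 21×17 + 8×43 + 5×75 + 17×126 = 357 + 344 + 375 + 2142 = 3218
link = 3370/3218 = 1.047234
Chained index = 100 × 0.940673 × 1.047234 = 98.5105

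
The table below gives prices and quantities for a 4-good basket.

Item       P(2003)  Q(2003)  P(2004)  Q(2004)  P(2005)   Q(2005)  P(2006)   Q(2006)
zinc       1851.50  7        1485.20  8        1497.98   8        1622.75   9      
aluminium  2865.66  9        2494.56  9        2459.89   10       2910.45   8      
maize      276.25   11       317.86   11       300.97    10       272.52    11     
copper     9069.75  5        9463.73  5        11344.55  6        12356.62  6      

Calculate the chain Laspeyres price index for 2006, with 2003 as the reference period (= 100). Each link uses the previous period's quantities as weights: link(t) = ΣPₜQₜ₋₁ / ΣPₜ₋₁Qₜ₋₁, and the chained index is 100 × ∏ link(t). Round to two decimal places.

Link 2003→2004:
ΣP(2004)Q(2003) = 1485.20×7 + 2494.56×9 + 317.86×11 + 9463.73×5 = 10396.4 + 22451.04 + 3496.46 + 47318.65 = 83662.55
ΣP(2003)Q(2003) = 1851.50×7 + 2865.66×9 + 276.25×11 + 9069.75×5 = 12960.5 + 25790.94 + 3038.75 + 45348.75 = 87138.94
link = 83662.55/87138.94 = 0.960105
Link 2004→2005:
ΣP(2005)Q(2004) = 1497.98×8 + 2459.89×9 + 300.97×11 + 11344.55×5 = 11983.84 + 22139.01 + 3310.67 + 56722.75 = 94156.27
ΣP(2004)Q(2004) = 1485.20×8 + 2494.56×9 + 317.86×11 + 9463.73×5 = 11881.6 + 22451.04 + 3496.46 + 47318.65 = 85147.75
link = 94156.27/85147.75 = 1.105799
Link 2005→2006:
ΣP(2006)Q(2005) = 1622.75×8 + 2910.45×10 + 272.52×10 + 12356.62×6 = 12982 + 29104.5 + 2725.2 + 74139.72 = 118951.42
ΣP(2005)Q(2005) = 1497.98×8 + 2459.89×10 + 300.97×10 + 11344.55×6 = 11983.84 + 24598.9 + 3009.7 + 68067.3 = 107659.74
link = 118951.42/107659.74 = 1.104883
Chained index = 100 × 0.960105 × 1.105799 × 1.104883 = 117.3036

117.30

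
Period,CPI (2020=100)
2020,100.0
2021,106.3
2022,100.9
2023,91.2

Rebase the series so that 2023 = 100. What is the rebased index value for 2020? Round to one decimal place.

Rebased(2020) = 100.0 / 91.2 × 100 = 109.6491

109.6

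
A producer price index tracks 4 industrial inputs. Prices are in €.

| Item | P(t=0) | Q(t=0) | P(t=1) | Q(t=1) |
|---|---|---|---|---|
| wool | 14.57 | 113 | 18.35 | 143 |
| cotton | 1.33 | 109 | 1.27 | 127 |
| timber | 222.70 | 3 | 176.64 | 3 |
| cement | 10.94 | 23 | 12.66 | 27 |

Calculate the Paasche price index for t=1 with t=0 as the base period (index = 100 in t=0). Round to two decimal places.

Paasche price index uses current-period quantities as weights.
ΣP(t=1)·Q(t=1) = 18.35×143 + 1.27×127 + 176.64×3 + 12.66×27 = 2624.05 + 161.29 + 529.92 + 341.82 = 3657.08
ΣP(t=0)·Q(t=1) = 14.57×143 + 1.33×127 + 222.70×3 + 10.94×27 = 2083.51 + 168.91 + 668.1 + 295.38 = 3215.9
Index = 3657.08 / 3215.9 × 100 = 113.7187

113.72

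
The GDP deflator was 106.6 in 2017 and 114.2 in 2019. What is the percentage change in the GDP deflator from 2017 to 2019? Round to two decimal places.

7.13%

Change = (114.2 − 106.6) / 106.6 × 100
       = 7.6 / 106.6 × 100 = 7.1295%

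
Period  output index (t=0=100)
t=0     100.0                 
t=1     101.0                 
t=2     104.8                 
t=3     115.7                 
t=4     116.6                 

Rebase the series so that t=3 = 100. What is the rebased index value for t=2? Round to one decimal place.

Rebased(t=2) = 104.8 / 115.7 × 100 = 90.5791

90.6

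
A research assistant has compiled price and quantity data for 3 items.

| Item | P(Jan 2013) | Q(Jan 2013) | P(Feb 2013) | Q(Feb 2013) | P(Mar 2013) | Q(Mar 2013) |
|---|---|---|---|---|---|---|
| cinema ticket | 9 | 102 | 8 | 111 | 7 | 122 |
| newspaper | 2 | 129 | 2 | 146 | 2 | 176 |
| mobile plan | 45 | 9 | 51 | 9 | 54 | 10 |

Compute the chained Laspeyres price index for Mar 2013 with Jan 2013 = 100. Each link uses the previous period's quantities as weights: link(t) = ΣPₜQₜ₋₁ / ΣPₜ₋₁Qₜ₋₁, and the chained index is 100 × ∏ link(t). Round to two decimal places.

Link Jan 2013→Feb 2013:
ΣP(Feb 2013)Q(Jan 2013) = 8×102 + 2×129 + 51×9 = 816 + 258 + 459 = 1533
ΣP(Jan 2013)Q(Jan 2013) = 9×102 + 2×129 + 45×9 = 918 + 258 + 405 = 1581
link = 1533/1581 = 0.969639
Link Feb 2013→Mar 2013:
ΣP(Mar 2013)Q(Feb 2013) = 7×111 + 2×146 + 54×9 = 777 + 292 + 486 = 1555
ΣP(Feb 2013)Q(Feb 2013) = 8×111 + 2×146 + 51×9 = 888 + 292 + 459 = 1639
link = 1555/1639 = 0.948749
Chained index = 100 × 0.969639 × 0.948749 = 91.9945

91.99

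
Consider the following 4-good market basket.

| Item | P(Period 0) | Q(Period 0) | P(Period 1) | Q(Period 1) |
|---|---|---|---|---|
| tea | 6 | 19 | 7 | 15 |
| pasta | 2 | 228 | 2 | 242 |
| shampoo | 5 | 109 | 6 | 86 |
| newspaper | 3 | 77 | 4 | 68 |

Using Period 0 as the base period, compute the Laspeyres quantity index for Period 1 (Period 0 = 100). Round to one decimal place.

Laspeyres quantity index uses base-period prices as weights.
ΣP(Period 0)·Q(Period 1) = 6×15 + 2×242 + 5×86 + 3×68 = 90 + 484 + 430 + 204 = 1208
ΣP(Period 0)·Q(Period 0) = 6×19 + 2×228 + 5×109 + 3×77 = 114 + 456 + 545 + 231 = 1346
Index = 1208 / 1346 × 100 = 89.7474

89.7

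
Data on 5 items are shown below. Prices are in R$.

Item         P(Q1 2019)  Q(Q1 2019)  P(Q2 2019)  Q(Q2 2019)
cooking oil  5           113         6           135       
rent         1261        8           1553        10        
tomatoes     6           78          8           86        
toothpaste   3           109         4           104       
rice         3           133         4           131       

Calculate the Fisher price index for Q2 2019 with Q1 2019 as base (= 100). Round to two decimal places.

Laspeyres component (base-period weights):
ΣP(Q2 2019)Q(Q1 2019) = 6×113 + 1553×8 + 8×78 + 4×109 + 4×133 = 678 + 12424 + 624 + 436 + 532 = 14694
ΣP(Q1 2019)Q(Q1 2019) = 5×113 + 1261×8 + 6×78 + 3×109 + 3×133 = 565 + 10088 + 468 + 327 + 399 = 11847
L = 14694 / 11847 × 100 = 124.0314
Paasche component (current-period weights):
ΣP(Q2 2019)Q(Q2 2019) = 6×135 + 1553×10 + 8×86 + 4×104 + 4×131 = 810 + 15530 + 688 + 416 + 524 = 17968
ΣP(Q1 2019)Q(Q2 2019) = 5×135 + 1261×10 + 6×86 + 3×104 + 3×131 = 675 + 12610 + 516 + 312 + 393 = 14506
P = 17968 / 14506 × 100 = 123.8660
Fisher = √(L × P) = √(124.0314 × 123.8660) = 123.9487

123.95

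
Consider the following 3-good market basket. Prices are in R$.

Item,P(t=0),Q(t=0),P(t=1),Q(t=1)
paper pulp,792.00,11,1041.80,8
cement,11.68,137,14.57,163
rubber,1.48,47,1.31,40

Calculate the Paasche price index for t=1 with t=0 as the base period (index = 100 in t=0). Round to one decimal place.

Paasche price index uses current-period quantities as weights.
ΣP(t=1)·Q(t=1) = 1041.80×8 + 14.57×163 + 1.31×40 = 8334.4 + 2374.91 + 52.4 = 10761.71
ΣP(t=0)·Q(t=1) = 792.00×8 + 11.68×163 + 1.48×40 = 6336 + 1903.84 + 59.2 = 8299.04
Index = 10761.71 / 8299.04 × 100 = 129.6742

129.7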